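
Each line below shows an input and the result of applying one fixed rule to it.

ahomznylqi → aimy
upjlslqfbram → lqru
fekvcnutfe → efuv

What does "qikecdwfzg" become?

Looking at the pairs, the operation is to keep one character in every 3, starting at position 1 (positions 1st, 4th, 7th, ...), then sort the characters into alphabetical order.
Starting from "qikecdwfzg": after the first operation, "qewg"; after the second, "egqw".

egqw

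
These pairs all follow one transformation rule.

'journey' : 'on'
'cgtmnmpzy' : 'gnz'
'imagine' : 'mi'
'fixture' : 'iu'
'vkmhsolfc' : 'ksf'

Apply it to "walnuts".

au

The rule is to keep one character in every 3, starting at position 2 (positions 2nd, 5th, 8th, ...).
On "walnuts" that produces "au".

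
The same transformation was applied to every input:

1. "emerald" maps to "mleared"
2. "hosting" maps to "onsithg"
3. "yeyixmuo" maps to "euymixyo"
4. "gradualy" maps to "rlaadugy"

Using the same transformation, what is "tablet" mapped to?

The pattern: take characters alternately from the front and the back (1st, last, 2nd, 2nd-last, ...), then move the first 2 characters to the end (rotate left by 2).
Applying that to "tablet" gives "aebltt".
(Check on "hosting": → "hgonsit" → "onsithg" ✓)

aebltt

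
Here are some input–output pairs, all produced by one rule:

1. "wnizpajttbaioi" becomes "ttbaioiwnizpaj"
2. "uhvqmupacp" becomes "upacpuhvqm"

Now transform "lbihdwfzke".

The pattern: swap the front and back halves of the string.
"lbihdwfzke" → "wfzkelbihd".

wfzkelbihd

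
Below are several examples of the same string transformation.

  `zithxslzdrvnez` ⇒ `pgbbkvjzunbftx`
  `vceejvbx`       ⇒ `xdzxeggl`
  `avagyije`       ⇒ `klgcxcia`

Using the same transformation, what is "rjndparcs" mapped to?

teutlpfrc

Looking at the pairs, the operation is to move the last 3 characters to the front (rotate right by 3), then shift every letter 2 places forward in the alphabet (wrapping around).
Working it through for "rjndparcs": intermediate "rcsrjndpa", final "teutlpfrc".
(Check on "vceejvbx": → "vbxvceej" → "xdzxeggl" ✓)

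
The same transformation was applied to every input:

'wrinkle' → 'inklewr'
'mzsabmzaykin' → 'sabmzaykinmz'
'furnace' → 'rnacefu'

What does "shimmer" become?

immersh

What's happening: move the first 2 characters to the end (rotate left by 2).
For "shimmer" the result is "immersh".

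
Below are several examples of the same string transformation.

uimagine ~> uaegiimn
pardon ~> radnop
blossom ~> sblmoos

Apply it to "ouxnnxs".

In each case the input is transformed by: sort the characters into alphabetical order, then move the last character to the front.
Working it through for "ouxnnxs": intermediate "nnosuxx", final "xnnosux".

xnnosux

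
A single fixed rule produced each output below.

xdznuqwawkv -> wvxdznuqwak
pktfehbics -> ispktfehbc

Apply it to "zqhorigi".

What's happening: move the last 2 characters to the front (rotate right by 2), then swap the first and last characters.
Applying both steps to "zqhorigi": "gizqhori", then "iizqhorg".

iizqhorg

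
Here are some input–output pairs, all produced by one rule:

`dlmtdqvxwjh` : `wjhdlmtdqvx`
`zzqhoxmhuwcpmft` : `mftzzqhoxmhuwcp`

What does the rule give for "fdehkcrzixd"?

ixdfdehkcrz

Each output is the input with this applied: move the last 3 characters to the front (rotate right by 3).
"fdehkcrzixd" → "ixdfdehkcrz".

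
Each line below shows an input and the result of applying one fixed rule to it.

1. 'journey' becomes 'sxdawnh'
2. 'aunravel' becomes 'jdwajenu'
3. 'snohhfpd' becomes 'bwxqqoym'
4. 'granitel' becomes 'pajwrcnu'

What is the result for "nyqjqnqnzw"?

Each output is the input with this applied: shift every letter 9 places forward in the alphabet (wrapping around).
On "nyqjqnqnzw" that produces "whzszwzwif".

whzszwzwif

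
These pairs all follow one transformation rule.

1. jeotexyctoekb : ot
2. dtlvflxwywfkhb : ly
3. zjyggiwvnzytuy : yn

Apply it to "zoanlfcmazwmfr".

Each output is the input with this applied: keep every other character starting from the first (positions 1st, 3rd, 5th, ...), then keep one character in every 3, starting at position 2 (positions 2nd, 5th, 8th, ...).
On "zoanlfcmazwmfr": the first step gives "zalcawf", and the second then gives "aa".
(Check on "zjyggiwvnzytuy": → "zygwnyu" → "yn" ✓)

aa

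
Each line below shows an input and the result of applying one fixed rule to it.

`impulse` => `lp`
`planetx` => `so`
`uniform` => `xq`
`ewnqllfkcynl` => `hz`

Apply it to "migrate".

pl

Rule — shift every letter 3 places forward in the alphabet (wrapping around), then keep only the first 2 characters.
Working it through for "migrate": intermediate "pljudwh", final "pl".
(Check on "planetx": → "sodqhwa" → "so" ✓)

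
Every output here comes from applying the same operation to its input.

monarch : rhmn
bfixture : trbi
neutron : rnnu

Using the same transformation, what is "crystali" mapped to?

tlcy

Looking at the pairs, the operation is to keep every other character starting from the first (positions 1st, 3rd, 5th, ...), then move the last 2 characters to the front (rotate right by 2).
Starting from "crystali": after the first operation, "cytl"; after the second, "tlcy".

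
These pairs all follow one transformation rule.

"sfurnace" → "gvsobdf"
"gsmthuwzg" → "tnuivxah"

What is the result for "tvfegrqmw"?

wgfhsrnx

Each output is the input with this applied: shift every letter 1 place forward in the alphabet (wrapping around), then delete the first character.
Applying that to "tvfegrqmw" gives "wgfhsrnx".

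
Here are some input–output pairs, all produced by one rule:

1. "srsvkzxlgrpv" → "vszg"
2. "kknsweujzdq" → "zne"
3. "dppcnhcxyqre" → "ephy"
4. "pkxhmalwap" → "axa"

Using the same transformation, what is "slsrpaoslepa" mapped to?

asal

Each output is the input with this applied: keep one character in every 3, starting at position 3 (positions 3rd, 6th, 9th, ...), then move the last character to the front.
On "slsrpaoslepa": the first step gives "sala", and the second then gives "asal".
(Check on "srsvkzxlgrpv": → "szgv" → "vszg" ✓)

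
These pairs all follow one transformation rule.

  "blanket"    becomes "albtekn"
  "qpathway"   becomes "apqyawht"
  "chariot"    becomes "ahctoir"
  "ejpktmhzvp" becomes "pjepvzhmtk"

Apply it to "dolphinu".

lodunihp

Rule — move the first 3 characters to the end (rotate left by 3), then reverse the string.
For "dolphinu", step one produces "phinudol"; step two turns that into "lodunihp".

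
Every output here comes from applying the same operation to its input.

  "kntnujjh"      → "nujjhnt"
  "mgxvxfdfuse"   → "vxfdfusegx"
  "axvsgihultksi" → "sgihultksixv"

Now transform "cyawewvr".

wewvrya

Each output is the input with this applied: delete the first character, then move the first 2 characters to the end (rotate left by 2).
Working it through for "cyawewvr": intermediate "yawewvr", final "wewvrya".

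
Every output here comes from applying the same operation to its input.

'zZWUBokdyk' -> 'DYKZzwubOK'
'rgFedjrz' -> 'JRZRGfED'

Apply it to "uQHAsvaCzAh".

The rule is to move the last 3 characters to the front (rotate right by 3), then flip the case of every letter.
On "uQHAsvaCzAh": the first step gives "zAhuQHAsvaC", and the second then gives "ZaHUqhaSVAc".

ZaHUqhaSVAc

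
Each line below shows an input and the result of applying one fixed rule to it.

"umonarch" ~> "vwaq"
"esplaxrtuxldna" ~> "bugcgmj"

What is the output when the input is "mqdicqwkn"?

Looking at the pairs, the operation is to keep every other character starting from the second (positions 2nd, 4th, 6th, ...), then shift every letter 9 places forward in the alphabet (wrapping around).
"mqdicqwkn" → "zrzt".

zrzt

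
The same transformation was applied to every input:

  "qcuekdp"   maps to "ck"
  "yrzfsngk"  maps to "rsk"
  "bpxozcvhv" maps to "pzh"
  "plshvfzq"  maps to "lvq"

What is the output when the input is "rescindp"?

eip

The pattern: keep one character in every 3, starting at position 2 (positions 2nd, 5th, 8th, ...).
On "rescindp" that produces "eip".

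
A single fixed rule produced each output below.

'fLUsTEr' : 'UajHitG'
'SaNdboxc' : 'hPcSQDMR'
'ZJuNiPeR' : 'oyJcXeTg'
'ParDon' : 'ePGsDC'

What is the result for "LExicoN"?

The pattern: shift every letter 11 places backward in the alphabet (wrapping around), then flip the case of every letter.
Working it through for "LExicoN": intermediate "ATmxrdC", final "atMXRDc".

atMXRDc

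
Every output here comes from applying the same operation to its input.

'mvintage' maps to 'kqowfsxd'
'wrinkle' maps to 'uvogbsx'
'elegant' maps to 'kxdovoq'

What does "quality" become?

What's happening: move the last 3 characters to the front (rotate right by 3), then shift every letter 10 places forward in the alphabet (wrapping around).
For "quality", step one produces "ityqual"; step two turns that into "sdiaekv".

sdiaekv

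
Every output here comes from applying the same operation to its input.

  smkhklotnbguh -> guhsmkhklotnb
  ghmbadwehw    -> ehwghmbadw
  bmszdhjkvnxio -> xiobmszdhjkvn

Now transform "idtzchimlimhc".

mhcidtzchimli

In each case the input is transformed by: move the last 3 characters to the front (rotate right by 3).
So "idtzchimlimhc" becomes "mhcidtzchimli".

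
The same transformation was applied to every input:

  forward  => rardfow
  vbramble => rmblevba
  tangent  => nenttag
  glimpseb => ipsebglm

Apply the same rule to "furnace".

The pattern: move the first 3 characters to the end (rotate left by 3), then swap the first and last characters.
Applying that to "furnace" gives "racefun".
(Check on "tangent": → "genttan" → "nenttag" ✓)

racefun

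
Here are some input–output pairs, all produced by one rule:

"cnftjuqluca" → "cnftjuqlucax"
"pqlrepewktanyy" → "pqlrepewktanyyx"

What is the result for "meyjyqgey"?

meyjyqgeyx

Looking at the pairs, the operation is to append "x".
"meyjyqgey" → "meyjyqgeyx".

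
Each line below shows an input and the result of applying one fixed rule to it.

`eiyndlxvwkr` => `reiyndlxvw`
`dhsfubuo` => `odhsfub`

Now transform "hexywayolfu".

The pattern: move the last character to the front, then delete the last character.
Applying both steps to "hexywayolfu": "uhexywayolf", then "uhexywayol".

uhexywayol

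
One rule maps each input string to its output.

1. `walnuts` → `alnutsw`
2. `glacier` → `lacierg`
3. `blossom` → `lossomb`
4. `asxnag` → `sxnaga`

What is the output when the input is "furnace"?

In each case the input is transformed by: move the first character to the end.
Applying that to "furnace" gives "urnacef".

urnacef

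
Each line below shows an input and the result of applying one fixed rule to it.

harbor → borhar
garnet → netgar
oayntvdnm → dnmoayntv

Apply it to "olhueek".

The rule is to move the last 3 characters to the front (rotate right by 3).
So "olhueek" becomes "eekolhu".

eekolhu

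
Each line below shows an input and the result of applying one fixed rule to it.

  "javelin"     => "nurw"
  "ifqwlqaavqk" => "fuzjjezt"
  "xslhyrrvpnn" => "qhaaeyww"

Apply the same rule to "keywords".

fxamb

The transformation: shift every letter 9 places forward in the alphabet (wrapping around), then delete the first 3 characters.
Working it through for "keywords": intermediate "tnhfxamb", final "fxamb".
(Check on "xslhyrrvpnn": → "gbuqhaaeyww" → "qhaaeyww" ✓)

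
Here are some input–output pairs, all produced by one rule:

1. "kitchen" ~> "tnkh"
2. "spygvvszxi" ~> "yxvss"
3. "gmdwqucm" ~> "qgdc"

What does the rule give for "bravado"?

obaa

Looking at the pairs, the operation is to keep every other character starting from the first (positions 1st, 3rd, 5th, ...), then sort the characters into reverse alphabetical order.
"bravado" → "baao" → "obaa".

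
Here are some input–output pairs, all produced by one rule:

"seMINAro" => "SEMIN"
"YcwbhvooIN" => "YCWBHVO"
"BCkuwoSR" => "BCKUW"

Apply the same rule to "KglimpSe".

The pattern: delete the last 3 characters, then convert every letter to uppercase.
Working it through for "KglimpSe": intermediate "Kglim", final "KGLIM".

KGLIM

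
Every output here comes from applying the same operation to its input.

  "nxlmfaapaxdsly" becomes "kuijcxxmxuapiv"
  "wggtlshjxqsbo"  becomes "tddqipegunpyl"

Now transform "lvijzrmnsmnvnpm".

In each case the input is transformed by: shift every letter 3 places backward in the alphabet (wrapping around).
Applying that to "lvijzrmnsmnvnpm" gives "isfgwojkpjkskmj".

isfgwojkpjkskmj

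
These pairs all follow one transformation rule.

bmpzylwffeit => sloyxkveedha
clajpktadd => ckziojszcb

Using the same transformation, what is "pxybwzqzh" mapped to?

gwxavypyo

In each case the input is transformed by: swap the first and last characters, then shift every letter 1 place backward in the alphabet (wrapping around).
"pxybwzqzh" → "hxybwzqzp" → "gwxavypyo".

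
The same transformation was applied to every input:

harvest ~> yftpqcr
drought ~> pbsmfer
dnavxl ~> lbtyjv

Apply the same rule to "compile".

mankjgc

In each case the input is transformed by: swap each adjacent pair of characters (1↔2, 3↔4, ...), then shift every letter 2 places backward in the alphabet (wrapping around).
So "compile" becomes "mankjgc".
(Check on "drought": → "rduohgt" → "pbsmfer" ✓)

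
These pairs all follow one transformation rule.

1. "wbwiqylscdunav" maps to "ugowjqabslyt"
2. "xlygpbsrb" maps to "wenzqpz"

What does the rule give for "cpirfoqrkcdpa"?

Looking at the pairs, the operation is to delete the first 2 characters, then shift every letter 2 places backward in the alphabet (wrapping around).
Working it through for "cpirfoqrkcdpa": intermediate "irfoqrkcdpa", final "gpdmopiabny".

gpdmopiabny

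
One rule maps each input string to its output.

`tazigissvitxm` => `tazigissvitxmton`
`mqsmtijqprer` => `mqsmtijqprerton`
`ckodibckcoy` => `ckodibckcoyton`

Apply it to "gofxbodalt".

gofxbodaltton

The rule is to append "ton".
For "gofxbodalt" the result is "gofxbodaltton".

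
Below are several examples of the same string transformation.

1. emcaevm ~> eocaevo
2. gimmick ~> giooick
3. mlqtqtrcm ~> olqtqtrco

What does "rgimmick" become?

Each output is the input with this applied: replace every "m" with "o".
So "rgimmick" becomes "rgiooick".

rgiooick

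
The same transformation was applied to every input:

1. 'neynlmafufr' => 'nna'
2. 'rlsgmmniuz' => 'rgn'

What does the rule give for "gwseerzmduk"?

What's happening: delete the last 2 characters, then keep one character in every 3, starting at position 1 (positions 1st, 4th, 7th, ...).
Applying both steps to "gwseerzmduk": "gwseerzmd", then "gez".

gez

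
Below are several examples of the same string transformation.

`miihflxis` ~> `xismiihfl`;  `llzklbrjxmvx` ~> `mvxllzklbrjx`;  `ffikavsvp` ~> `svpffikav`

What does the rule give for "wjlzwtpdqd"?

Rule — move the last 3 characters to the front (rotate right by 3).
Applying that to "wjlzwtpdqd" gives "dqdwjlzwtp".

dqdwjlzwtp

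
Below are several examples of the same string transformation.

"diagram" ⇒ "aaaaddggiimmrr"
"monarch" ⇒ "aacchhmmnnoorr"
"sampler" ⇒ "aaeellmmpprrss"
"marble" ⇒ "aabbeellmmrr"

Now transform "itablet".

aabbeeiilltttt

Each output is the input with this applied: double every character, then sort the characters into alphabetical order.
Working it through for "itablet": intermediate "iittaabblleett", final "aabbeeiilltttt".
(Check on "diagram": → "ddiiaaggrraamm" → "aaaaddggiimmrr" ✓)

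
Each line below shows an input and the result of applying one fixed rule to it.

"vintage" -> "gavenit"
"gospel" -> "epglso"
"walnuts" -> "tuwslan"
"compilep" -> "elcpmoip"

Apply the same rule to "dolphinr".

Each output is the input with this applied: move the last 3 characters to the front (rotate right by 3), then swap each adjacent pair of characters (1↔2, 3↔4, ...).
On "dolphinr" that produces "nidrlohp".

nidrlohp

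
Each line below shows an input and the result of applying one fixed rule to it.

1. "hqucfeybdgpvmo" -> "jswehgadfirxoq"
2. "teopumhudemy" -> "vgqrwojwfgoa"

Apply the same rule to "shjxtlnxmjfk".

ujlzvnpzolhm

What's happening: shift every letter 2 places forward in the alphabet (wrapping around).
For "shjxtlnxmjfk" the result is "ujlzvnpzolhm".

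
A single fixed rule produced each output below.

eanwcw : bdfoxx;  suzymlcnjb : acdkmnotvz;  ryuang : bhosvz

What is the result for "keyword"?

eflpsxz

Each output is the input with this applied: shift every letter 1 place forward in the alphabet (wrapping around), then sort the characters into alphabetical order.
Applying that to "keyword" gives "eflpsxz".
(Check on "eanwcw": → "fboxdx" → "bdfoxx" ✓)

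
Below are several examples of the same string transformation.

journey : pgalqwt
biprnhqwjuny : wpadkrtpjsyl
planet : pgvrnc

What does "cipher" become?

jgtekr

Rule — shift every letter 2 places forward in the alphabet (wrapping around), then move the last 3 characters to the front (rotate right by 3).
On "cipher": the first step gives "ekrjgt", and the second then gives "jgtekr".
(Check on "planet": → "rncpgv" → "pgvrnc" ✓)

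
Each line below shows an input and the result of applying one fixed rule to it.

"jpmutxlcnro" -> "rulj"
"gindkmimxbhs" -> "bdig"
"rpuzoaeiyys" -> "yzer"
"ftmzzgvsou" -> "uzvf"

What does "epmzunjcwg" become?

gzje

The rule is to keep one character in every 3, starting at position 1 (positions 1st, 4th, 7th, ...), then swap the first and last characters.
So "epmzunjcwg" becomes "gzje".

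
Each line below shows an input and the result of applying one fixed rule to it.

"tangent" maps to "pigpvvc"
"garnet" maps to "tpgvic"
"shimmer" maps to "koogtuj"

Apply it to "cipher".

Looking at the pairs, the operation is to move the first 2 characters to the end (rotate left by 2), then shift every letter 2 places forward in the alphabet (wrapping around).
Applying both steps to "cipher": "pherci", then "rjgtek".

rjgtek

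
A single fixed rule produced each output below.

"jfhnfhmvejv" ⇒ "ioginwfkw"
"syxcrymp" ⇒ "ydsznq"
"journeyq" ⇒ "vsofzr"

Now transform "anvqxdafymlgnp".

wryebgznmhoq

The transformation: delete the first 2 characters, then shift every letter 1 place forward in the alphabet (wrapping around).
Doing the same to "anvqxdafymlgnp": "wryebgznmhoq".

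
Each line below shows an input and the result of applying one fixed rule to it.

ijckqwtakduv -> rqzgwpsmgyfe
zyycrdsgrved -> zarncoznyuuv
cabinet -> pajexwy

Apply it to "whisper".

naloeds

The rule is to shift every letter 4 places backward in the alphabet (wrapping around), then reverse the string.
For "whisper", step one produces "sdeolan"; step two turns that into "naloeds".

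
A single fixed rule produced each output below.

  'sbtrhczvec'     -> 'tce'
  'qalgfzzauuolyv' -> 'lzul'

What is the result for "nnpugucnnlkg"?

Each output is the input with this applied: keep one character in every 3, starting at position 3 (positions 3rd, 6th, 9th, ...).
Applying that to "nnpugucnnlkg" gives "pung".

pung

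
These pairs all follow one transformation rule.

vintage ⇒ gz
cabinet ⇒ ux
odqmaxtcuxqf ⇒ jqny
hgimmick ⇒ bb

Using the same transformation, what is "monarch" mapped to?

gv

Each output is the input with this applied: shift every letter 7 places backward in the alphabet (wrapping around), then keep one character in every 3, starting at position 3 (positions 3rd, 6th, 9th, ...).
Working it through for "monarch": intermediate "fhgtkva", final "gv".
(Check on "hgimmick": → "azbffbvd" → "bb" ✓)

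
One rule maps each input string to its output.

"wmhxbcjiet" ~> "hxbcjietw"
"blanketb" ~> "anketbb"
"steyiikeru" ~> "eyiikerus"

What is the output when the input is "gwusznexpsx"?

The transformation: move the first 2 characters to the end (rotate left by 2), then delete the last character.
On "gwusznexpsx" that produces "usznexpsxg".

usznexpsxg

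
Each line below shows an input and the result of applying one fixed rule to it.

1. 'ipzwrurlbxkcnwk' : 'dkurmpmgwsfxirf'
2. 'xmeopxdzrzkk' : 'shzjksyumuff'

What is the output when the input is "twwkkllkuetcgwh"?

orrffggfpzoxbrc

The rule is to shift every letter 5 places backward in the alphabet (wrapping around).
For "twwkkllkuetcgwh" the result is "orrffggfpzoxbrc".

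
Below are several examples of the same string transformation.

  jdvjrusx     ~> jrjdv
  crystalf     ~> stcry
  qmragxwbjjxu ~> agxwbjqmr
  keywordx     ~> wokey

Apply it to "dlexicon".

In each case the input is transformed by: delete the last 3 characters, then move the first 3 characters to the end (rotate left by 3).
Starting from "dlexicon": after the first operation, "dlexi"; after the second, "xidle".
(Check on "keywordx": → "keywo" → "wokey" ✓)

xidle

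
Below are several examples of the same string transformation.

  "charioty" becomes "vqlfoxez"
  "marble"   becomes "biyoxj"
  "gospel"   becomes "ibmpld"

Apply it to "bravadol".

The transformation: reverse the string, then shift every letter 3 places backward in the alphabet (wrapping around).
"bravadol" → "lodavarb" → "ilaxsxoy".

ilaxsxoy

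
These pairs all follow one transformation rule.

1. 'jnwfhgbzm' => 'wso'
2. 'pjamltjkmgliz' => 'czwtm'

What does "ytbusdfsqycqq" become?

lhsld

In each case the input is transformed by: shift every letter 13 places forward in the alphabet (wrapping around) — i.e. ROT13, then keep one character in every 3, starting at position 1 (positions 1st, 4th, 7th, ...).
For "ytbusdfsqycqq", step one produces "lgohfqsfdlpdd"; step two turns that into "lhsld".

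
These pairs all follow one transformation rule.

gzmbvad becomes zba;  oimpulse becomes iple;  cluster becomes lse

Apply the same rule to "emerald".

mrl

Looking at the pairs, the operation is to keep every other character starting from the second (positions 2nd, 4th, 6th, ...).
For "emerald" the result is "mrl".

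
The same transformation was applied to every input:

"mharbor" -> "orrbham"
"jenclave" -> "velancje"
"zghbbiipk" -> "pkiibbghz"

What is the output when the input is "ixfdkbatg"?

tgbadkxfi

In each case the input is transformed by: reverse the string, then swap each adjacent pair of characters (1↔2, 3↔4, ...).
Applying both steps to "ixfdkbatg": "gtabkdfxi", then "tgbadkxfi".
(Check on "mharbor": → "robrahm" → "orrbham" ✓)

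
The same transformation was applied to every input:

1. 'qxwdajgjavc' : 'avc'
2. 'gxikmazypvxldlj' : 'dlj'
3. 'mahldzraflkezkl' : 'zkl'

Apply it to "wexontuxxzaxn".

In each case the input is transformed by: keep only the last 3 characters.
For "wexontuxxzaxn" the result is "axn".

axn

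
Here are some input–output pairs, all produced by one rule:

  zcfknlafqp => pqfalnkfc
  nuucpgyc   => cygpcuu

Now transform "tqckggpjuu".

uujpggkcq

In each case the input is transformed by: delete the first character, then reverse the string.
"tqckggpjuu" → "qckggpjuu" → "uujpggkcq".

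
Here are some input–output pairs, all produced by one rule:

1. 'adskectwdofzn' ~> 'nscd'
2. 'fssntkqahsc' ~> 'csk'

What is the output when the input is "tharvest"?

The pattern: move the last 3 characters to the front (rotate right by 3), then keep one character in every 3, starting at position 3 (positions 3rd, 6th, 9th, ...).
Working it through for "tharvest": intermediate "esttharv", final "ta".

ta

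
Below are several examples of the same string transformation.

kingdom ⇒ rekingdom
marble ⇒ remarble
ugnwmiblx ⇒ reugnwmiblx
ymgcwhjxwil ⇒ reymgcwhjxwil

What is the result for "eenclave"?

Each output is the input with this applied: prepend "re".
Applying that to "eenclave" gives "reeenclave".

reeenclave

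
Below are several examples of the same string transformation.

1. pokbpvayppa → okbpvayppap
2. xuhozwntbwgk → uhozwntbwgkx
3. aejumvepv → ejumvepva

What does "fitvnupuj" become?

In each case the input is transformed by: move the first character to the end.
So "fitvnupuj" becomes "itvnupujf".

itvnupujf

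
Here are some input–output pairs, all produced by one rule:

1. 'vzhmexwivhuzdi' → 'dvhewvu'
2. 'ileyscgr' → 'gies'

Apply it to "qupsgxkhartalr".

lqpgkat

The pattern: move the last 2 characters to the front (rotate right by 2), then keep every other character starting from the first (positions 1st, 3rd, 5th, ...).
Starting from "qupsgxkhartalr": after the first operation, "lrqupsgxkharta"; after the second, "lqpgkat".
(Check on "ileyscgr": → "grileysc" → "gies" ✓)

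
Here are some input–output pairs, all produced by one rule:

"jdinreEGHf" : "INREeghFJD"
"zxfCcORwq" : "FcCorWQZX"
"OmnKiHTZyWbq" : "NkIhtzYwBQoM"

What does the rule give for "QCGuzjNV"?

In each case the input is transformed by: move the first 2 characters to the end (rotate left by 2), then flip the case of every letter.
Applying both steps to "QCGuzjNV": "GuzjNVQC", then "gUZJnvqc".
(Check on "OmnKiHTZyWbq": → "nKiHTZyWbqOm" → "NkIhtzYwBQoM" ✓)

gUZJnvqc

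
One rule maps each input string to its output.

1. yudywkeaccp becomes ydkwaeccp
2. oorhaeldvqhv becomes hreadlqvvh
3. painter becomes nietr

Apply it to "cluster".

Rule — swap each adjacent pair of characters (1↔2, 3↔4, ...), then delete the first 2 characters.
Working it through for "cluster": intermediate "lcsuetr", final "suetr".

suetr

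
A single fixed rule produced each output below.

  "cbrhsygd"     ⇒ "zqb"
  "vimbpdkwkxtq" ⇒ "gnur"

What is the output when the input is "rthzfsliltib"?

rdgg

In each case the input is transformed by: keep one character in every 3, starting at position 2 (positions 2nd, 5th, 8th, ...), then shift every letter 2 places backward in the alphabet (wrapping around).
"rthzfsliltib" → "tfii" → "rdgg".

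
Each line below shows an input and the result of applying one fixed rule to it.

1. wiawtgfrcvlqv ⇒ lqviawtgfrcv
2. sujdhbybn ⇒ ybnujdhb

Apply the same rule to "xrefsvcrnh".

Looking at the pairs, the operation is to delete the first character, then move the last 3 characters to the front (rotate right by 3).
On "xrefsvcrnh": the first step gives "refsvcrnh", and the second then gives "rnhrefsvc".

rnhrefsvc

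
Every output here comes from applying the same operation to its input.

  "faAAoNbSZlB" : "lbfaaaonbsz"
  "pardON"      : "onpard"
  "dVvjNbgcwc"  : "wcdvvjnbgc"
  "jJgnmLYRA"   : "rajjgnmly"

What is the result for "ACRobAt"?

What's happening: move the last 2 characters to the front (rotate right by 2), then convert every letter to lowercase.
For "ACRobAt" the result is "atacrob".

atacrob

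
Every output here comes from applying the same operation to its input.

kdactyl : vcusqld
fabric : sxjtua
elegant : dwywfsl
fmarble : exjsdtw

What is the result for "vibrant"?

anjtfsl

The rule is to swap each adjacent pair of characters (1↔2, 3↔4, ...), then shift every letter 8 places backward in the alphabet (wrapping around).
Applying both steps to "vibrant": "ivrbnat", then "anjtfsl".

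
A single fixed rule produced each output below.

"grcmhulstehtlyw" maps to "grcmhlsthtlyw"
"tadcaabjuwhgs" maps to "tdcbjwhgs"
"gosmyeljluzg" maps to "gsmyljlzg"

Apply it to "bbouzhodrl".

bbzhdrl

What's happening: remove every vowel.
Doing the same to "bbouzhodrl": "bbzhdrl".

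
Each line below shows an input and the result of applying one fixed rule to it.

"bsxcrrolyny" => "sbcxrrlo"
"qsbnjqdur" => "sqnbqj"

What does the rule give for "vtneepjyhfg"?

The rule is to swap each adjacent pair of characters (1↔2, 3↔4, ...), then delete the last 3 characters.
Working it through for "vtneepjyhfg": intermediate "tvenpeyjfhg", final "tvenpeyj".

tvenpeyj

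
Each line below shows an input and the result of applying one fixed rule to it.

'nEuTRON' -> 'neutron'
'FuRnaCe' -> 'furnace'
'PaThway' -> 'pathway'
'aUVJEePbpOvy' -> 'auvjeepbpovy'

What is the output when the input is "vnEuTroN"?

vneutron

The pattern: convert every letter to lowercase.
For "vnEuTroN" the result is "vneutron".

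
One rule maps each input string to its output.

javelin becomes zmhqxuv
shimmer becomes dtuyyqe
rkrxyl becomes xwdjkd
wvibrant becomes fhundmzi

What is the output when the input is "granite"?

qdmzufs

In each case the input is transformed by: swap the first and last characters, then shift every letter 12 places forward in the alphabet (wrapping around).
Applying both steps to "granite": "eranitg", then "qdmzufs".
(Check on "wvibrant": → "tvibranw" → "fhundmzi" ✓)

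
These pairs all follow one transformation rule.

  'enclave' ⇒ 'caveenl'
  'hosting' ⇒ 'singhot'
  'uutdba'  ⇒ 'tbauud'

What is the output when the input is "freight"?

eghtfri

The rule is to move the first 3 characters to the end (rotate left by 3), then swap the first and last characters.
"freight" → "ightfre" → "eghtfri".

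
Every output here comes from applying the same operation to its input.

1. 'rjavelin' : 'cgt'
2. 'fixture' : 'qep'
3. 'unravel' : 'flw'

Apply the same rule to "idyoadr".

In each case the input is transformed by: keep one character in every 3, starting at position 1 (positions 1st, 4th, 7th, ...), then shift every letter 11 places forward in the alphabet (wrapping around).
Starting from "idyoadr": after the first operation, "ior"; after the second, "tzc".
(Check on "rjavelin": → "rvi" → "cgt" ✓)

tzc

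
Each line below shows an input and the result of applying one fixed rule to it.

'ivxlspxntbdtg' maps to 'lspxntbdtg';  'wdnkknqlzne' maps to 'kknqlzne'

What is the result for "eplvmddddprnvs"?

In each case the input is transformed by: delete the first 3 characters.
So "eplvmddddprnvs" becomes "vmddddprnvs".

vmddddprnvs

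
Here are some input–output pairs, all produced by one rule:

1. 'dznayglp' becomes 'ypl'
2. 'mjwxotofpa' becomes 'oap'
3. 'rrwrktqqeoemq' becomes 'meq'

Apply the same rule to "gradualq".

uql

What's happening: swap each adjacent pair of characters (1↔2, 3↔4, ...), then keep only the last 3 characters.
"gradualq" → "rgdaauql" → "uql".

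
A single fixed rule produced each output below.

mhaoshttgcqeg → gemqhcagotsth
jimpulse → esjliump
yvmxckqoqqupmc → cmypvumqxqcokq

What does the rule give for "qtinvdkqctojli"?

ilqjtoitncvqdk

Each output is the input with this applied: move the last character to the front, then take characters alternately from the front and the back (1st, last, 2nd, 2nd-last, ...).
On "qtinvdkqctojli": the first step gives "iqtinvdkqctojl", and the second then gives "ilqjtoitncvqdk".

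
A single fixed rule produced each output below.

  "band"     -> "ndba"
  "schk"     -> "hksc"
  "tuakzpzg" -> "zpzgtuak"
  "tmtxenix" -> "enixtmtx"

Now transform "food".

odfo

The rule is to swap the front and back halves of the string.
For "food" the result is "odfo".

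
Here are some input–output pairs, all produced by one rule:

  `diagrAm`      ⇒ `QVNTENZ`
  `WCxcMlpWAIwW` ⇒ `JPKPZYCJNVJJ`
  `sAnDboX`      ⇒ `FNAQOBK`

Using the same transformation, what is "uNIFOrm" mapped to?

HAVSBEZ

The transformation: shift every letter 13 places forward in the alphabet (wrapping around) — i.e. ROT13, then convert every letter to uppercase.
On "uNIFOrm": the first step gives "hAVSBez", and the second then gives "HAVSBEZ".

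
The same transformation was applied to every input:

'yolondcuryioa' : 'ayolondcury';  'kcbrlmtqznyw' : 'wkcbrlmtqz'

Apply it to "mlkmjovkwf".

Each output is the input with this applied: move the last character to the front, then delete the last 2 characters.
On "mlkmjovkwf": the first step gives "fmlkmjovkw", and the second then gives "fmlkmjov".
(Check on "kcbrlmtqznyw": → "wkcbrlmtqzny" → "wkcbrlmtqz" ✓)

fmlkmjov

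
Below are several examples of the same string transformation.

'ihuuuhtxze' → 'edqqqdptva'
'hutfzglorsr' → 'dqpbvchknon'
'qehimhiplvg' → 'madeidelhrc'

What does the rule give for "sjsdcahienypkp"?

ofozywdeajulgl

What's happening: shift every letter 4 places backward in the alphabet (wrapping around).
Doing the same to "sjsdcahienypkp": "ofozywdeajulgl".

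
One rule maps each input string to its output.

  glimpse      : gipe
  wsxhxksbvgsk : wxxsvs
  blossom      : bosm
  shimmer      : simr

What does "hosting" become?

hsig

The pattern: keep every other character starting from the first (positions 1st, 3rd, 5th, ...).
"hosting" → "hsig".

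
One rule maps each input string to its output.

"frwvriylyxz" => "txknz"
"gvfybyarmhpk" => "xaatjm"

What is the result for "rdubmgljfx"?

Rule — keep every other character starting from the second (positions 2nd, 4th, 6th, ...), then shift every letter 2 places forward in the alphabet (wrapping around).
On "rdubmgljfx" that produces "fdilz".

fdilz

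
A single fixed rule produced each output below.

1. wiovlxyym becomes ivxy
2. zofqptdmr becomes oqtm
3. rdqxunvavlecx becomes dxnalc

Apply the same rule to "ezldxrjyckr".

zdryk

In each case the input is transformed by: keep every other character starting from the second (positions 2nd, 4th, 6th, ...).
Doing the same to "ezldxrjyckr": "zdryk".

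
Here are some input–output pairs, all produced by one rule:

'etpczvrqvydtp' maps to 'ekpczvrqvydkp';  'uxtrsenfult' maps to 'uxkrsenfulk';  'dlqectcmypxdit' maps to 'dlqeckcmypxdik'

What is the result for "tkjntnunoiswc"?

The transformation: replace every "t" with "k".
For "tkjntnunoiswc" the result is "kkjnknunoiswc".

kkjnknunoiswc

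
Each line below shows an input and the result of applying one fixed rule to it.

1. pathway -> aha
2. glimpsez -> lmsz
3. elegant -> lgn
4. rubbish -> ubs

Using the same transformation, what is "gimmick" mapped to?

imc

What's happening: keep every other character starting from the second (positions 2nd, 4th, 6th, ...).
Doing the same to "gimmick": "imc".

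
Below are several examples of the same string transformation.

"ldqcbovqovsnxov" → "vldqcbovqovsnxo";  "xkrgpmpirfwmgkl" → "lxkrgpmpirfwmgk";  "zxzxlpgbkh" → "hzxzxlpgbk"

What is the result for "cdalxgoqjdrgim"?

mcdalxgoqjdrgi

What's happening: move the last character to the front.
Applying that to "cdalxgoqjdrgim" gives "mcdalxgoqjdrgi".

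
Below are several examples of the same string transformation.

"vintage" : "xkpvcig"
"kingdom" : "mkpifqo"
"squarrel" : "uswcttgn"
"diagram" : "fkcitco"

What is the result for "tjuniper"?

vlwpkrgt

The rule is to shift every letter 2 places forward in the alphabet (wrapping around).
Doing the same to "tjuniper": "vlwpkrgt".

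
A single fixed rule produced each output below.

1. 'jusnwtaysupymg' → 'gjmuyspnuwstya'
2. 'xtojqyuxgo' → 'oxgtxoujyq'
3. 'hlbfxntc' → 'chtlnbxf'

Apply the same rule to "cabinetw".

Each output is the input with this applied: take characters alternately from the front and the back (1st, last, 2nd, 2nd-last, ...), then swap each adjacent pair of characters (1↔2, 3↔4, ...).
Working it through for "cabinetw": intermediate "cwatbein", final "wctaebni".

wctaebni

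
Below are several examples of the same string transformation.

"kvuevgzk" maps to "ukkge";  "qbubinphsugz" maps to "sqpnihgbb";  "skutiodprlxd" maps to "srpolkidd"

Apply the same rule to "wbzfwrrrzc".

The pattern: sort the characters into reverse alphabetical order, then delete the first 3 characters.
Working it through for "wbzfwrrrzc": intermediate "zzwwrrrfcb", final "wrrrfcb".

wrrrfcb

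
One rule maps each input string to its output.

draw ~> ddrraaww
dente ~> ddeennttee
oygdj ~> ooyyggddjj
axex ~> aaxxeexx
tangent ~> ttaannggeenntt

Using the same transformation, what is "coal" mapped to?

The pattern: double every character.
Applying that to "coal" gives "ccooaall".

ccooaall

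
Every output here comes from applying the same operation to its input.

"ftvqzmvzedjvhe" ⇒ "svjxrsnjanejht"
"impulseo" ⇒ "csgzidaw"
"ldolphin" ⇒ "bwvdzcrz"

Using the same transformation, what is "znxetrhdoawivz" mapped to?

The transformation: shift every letter 12 places backward in the alphabet (wrapping around), then reverse the string.
Applying both steps to "znxetrhdoawivz": "nblshfvrcokwjn", then "njwkocrvfhslbn".

njwkocrvfhslbn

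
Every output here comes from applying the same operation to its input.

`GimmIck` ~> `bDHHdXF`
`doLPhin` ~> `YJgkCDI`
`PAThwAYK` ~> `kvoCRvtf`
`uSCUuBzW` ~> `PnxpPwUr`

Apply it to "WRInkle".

The transformation: shift every letter 5 places backward in the alphabet (wrapping around), then flip the case of every letter.
For "WRInkle" the result is "rmdIFGZ".
(Check on "uSCUuBzW": → "pNXPpWuR" → "PnxpPwUr" ✓)

rmdIFGZ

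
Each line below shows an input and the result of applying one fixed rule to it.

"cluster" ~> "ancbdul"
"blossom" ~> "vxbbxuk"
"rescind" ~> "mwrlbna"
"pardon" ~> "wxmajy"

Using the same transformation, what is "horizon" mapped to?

wxiraxq

Each output is the input with this applied: reverse the string, then shift every letter 9 places forward in the alphabet (wrapping around).
Starting from "horizon": after the first operation, "noziroh"; after the second, "wxiraxq".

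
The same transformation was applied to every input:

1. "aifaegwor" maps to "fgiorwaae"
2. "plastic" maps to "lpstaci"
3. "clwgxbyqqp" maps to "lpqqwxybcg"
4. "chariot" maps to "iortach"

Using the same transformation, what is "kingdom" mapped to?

The pattern: sort the characters into alphabetical order, then move the first 3 characters to the end (rotate left by 3).
Applying both steps to "kingdom": "dgikmno", then "kmnodgi".

kmnodgi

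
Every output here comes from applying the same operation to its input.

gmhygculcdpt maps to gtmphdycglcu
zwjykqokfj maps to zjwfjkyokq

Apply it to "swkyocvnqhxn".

Looking at the pairs, the operation is to take characters alternately from the front and the back (1st, last, 2nd, 2nd-last, ...).
For "swkyocvnqhxn" the result is "snwxkhyqoncv".

snwxkhyqoncv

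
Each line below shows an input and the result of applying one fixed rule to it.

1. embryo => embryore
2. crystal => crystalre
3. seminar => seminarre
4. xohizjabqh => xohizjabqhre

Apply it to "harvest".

harvestre

What's happening: append "re".
On "harvest" that produces "harvestre".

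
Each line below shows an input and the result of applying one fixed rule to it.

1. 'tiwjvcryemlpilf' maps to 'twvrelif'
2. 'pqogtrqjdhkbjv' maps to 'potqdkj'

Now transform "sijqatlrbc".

sjalb

The rule is to keep every other character starting from the first (positions 1st, 3rd, 5th, ...).
Doing the same to "sijqatlrbc": "sjalb".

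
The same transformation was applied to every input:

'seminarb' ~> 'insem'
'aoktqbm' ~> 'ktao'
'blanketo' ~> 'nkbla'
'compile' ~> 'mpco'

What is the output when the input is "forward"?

rwfo

In each case the input is transformed by: delete the last 3 characters, then move the last 2 characters to the front (rotate right by 2).
Working it through for "forward": intermediate "forw", final "rwfo".
(Check on "aoktqbm": → "aokt" → "ktao" ✓)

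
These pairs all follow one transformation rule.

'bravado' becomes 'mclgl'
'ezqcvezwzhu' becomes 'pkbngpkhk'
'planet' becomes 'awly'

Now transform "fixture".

qtief

The transformation: shift every letter 11 places forward in the alphabet (wrapping around), then delete the last 2 characters.
Applying both steps to "fixture": "qtiefcp", then "qtief".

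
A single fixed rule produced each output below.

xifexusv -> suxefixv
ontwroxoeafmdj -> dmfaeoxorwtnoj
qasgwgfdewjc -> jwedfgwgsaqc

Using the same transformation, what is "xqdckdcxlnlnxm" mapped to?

xnlnlxcdkcdqxm

Looking at the pairs, the operation is to reverse the string, then move the first character to the end.
Working it through for "xqdckdcxlnlnxm": intermediate "mxnlnlxcdkcdqx", final "xnlnlxcdkcdqxm".
(Check on "xifexusv": → "vsuxefix" → "suxefixv" ✓)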